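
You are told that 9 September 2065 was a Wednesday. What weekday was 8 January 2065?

Count forward from the earlier date (January 8, 2065) to the later (September 9, 2065):
January 2065: 31 − 8 = 23 days remain.
Then February 2065 (28), March (31), April (30), May (31), June (30), July (31), August (31): 28 + 31 + 30 + 31 + 30 + 31 + 31 = 212 days.
September 1–9, 2065: 9 days.
Total: 23 + 212 + 9 = 244 days.
244 mod 7 = 6, so 6 days before Wednesday is Thursday.

Thursday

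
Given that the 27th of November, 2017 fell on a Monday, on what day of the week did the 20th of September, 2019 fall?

Day-of-year of November 27, 2017: 331.
Day-of-year of September 20, 2019: 263.
2017 has 365 days, so 365 − 331 = 34 days remain in 2017.
Full years: 2018: 365. Sum = 365.
Total: 34 + 365 + 263 = 662 days.
662 mod 7 = 4, so 4 days after Monday is Friday.

Friday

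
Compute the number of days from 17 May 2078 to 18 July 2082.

May 17, 2078 → May 17, 2079: 365 days.
May 17, 2079 → May 17, 2080: 366 days (2080 is a leap year).
May 17, 2080 → May 17, 2081: 365 days.
May 17, 2081 → May 17, 2082: 365 days.
May 2082: 31 − 17 = 14 days remain.
Then June (30): 30 days.
July 1–18, 2082: 18 days.
Residual: 62 days.
Total: 1523 days.

1523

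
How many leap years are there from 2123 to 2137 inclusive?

Years divisible by 4 in [2123, 2137]: 2124, 2128, 2132, 2136.
No century exceptions apply. Count: 4.

4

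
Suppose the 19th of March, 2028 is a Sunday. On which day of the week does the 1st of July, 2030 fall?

Monday

March 19, 2028 → March 19, 2029: 365 days.
March 19, 2029 → March 19, 2030: 365 days.
March 2030: 31 − 19 = 12 days remain.
Then April (30), May (31), June (30): 30 + 31 + 30 = 91 days.
July 1, 2030: 1 day.
Residual: 104 days.
Total: 834 days.
834 mod 7 = 1, so 1 day after Sunday is Monday.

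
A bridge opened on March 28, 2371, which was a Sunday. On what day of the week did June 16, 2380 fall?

Day-of-year of March 28, 2371: 87.
Day-of-year of June 16, 2380: 168.
2371 has 365 days, so 365 − 87 = 278 days remain in 2371.
Full years 2372–2379: 6 common + 2 leap = 6×365 + 2×366 = 2922 days.
Total: 278 + 2922 + 168 = 3368 days.
3368 mod 7 = 1, so 1 day after Sunday is Monday.

Monday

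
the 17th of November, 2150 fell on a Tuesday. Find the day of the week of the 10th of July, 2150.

Friday

Count forward from the earlier date (July 10, 2150) to the later (November 17, 2150):
July 2150: 31 − 10 = 21 days remain.
Then August (31), September (30), October (31): 31 + 30 + 31 = 92 days.
November 1–17, 2150: 17 days.
Total: 21 + 92 + 17 = 130 days.
130 mod 7 = 4, so 4 days before Tuesday is Friday.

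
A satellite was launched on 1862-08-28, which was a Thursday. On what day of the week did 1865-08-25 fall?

August 28, 1862 → August 28, 1863: 365 days.
August 28, 1863 → August 28, 1864: 366 days (1864 is a leap year).
August 1864: 31 − 28 = 3 days remain.
Then 11 full months totalling 334 days.
August 1–25, 1865: 25 days.
Residual: 362 days.
Total: 1093 days.
1093 mod 7 = 1, so 1 day after Thursday is Friday.

Friday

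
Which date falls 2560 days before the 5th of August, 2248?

the 2nd of August, 2241

Count 2560 days before August 5, 2248:
Day-of-year of August 2, 2241: 214.
Day-of-year of August 5, 2248: 218.
2241 has 365 days, so 365 − 214 = 151 days remain in 2241.
Full years: 2242: 365; 2243: 365; 2244: 366; 2245: 365; 2246: 365; 2247: 365. Sum = 2191.
Total: 151 + 2191 + 218 = 2560 days.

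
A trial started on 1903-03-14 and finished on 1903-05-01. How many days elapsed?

48

March 1903: 31 − 14 = 17 days remain.
Then April (30): 30 days.
May 1, 1903: 1 day.
Total: 17 + 30 + 1 = 48 days.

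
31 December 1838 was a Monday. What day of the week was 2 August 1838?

Thursday

Count forward from the earlier date (August 2, 1838) to the later (December 31, 1838):
August 1838: 31 − 2 = 29 days remain.
Then September (30), October (31), November (30): 30 + 31 + 30 = 91 days.
December 1–31, 1838: 31 days.
Total: 29 + 91 + 31 = 151 days.
151 mod 7 = 4, so 4 days before Monday is Thursday.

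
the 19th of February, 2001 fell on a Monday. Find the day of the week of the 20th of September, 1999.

Count forward from the earlier date (September 20, 1999) to the later (February 19, 2001):
September 1999: 30 − 20 = 10 days remain.
Then 16 full months totalling 489 days.
February 1–19, 2001: 19 days (2001 is not a leap year).
Total: 10 + 489 + 19 = 518 days.
518 is a multiple of 7, so the 20th of September, 1999 falls on the same weekday: Monday.

Monday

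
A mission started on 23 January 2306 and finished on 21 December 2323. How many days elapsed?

6541

From January 23, 2306 to January 23, 2323: 17 years, of which 4 contain a Feb 29 — 13×365 + 4×366 = 6209 days.
January 2323: 31 − 23 = 8 days remain.
Then 10 full months totalling 303 days.
December 1–21, 2323: 21 days.
Residual: 332 days.
Total: 6541 days.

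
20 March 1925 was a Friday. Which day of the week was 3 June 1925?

Wednesday

March 1925: 31 − 20 = 11 days remain.
Then April (30), May (31): 30 + 31 = 61 days.
June 1–3, 1925: 3 days.
Total: 11 + 61 + 3 = 75 days.
75 mod 7 = 5, so 5 days after Friday is Wednesday.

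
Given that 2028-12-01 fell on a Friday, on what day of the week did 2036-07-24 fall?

From December 1, 2028 to December 1, 2035: 7 years, of which 1 contains a Feb 29 — 6×365 + 1×366 = 2556 days.
December 2035: 31 − 1 = 30 days remain.
Then January (31), February 2036 (29), March (31), April (30), May (31), June (30): 31 + 29 + 31 + 30 + 31 + 30 = 182 days.
July 1–24, 2036: 24 days.
Residual: 236 days.
Total: 2792 days.
2792 mod 7 = 6, so 6 days after Friday is Thursday.

Thursday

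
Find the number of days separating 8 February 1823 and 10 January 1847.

Day-of-year of February 8, 1823: 39.
Day-of-year of January 10, 1847: 10.
1823 has 365 days, so 365 − 39 = 326 days remain in 1823.
Full years 1824–1846: 17 common + 6 leap = 17×365 + 6×366 = 8401 days.
Total: 326 + 8401 + 10 = 8737 days.

8737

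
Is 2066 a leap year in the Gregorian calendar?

2066 is not a leap year.

No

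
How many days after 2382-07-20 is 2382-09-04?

46

July 2382: 31 − 20 = 11 days remain.
Then August (31): 31 days.
September 1–4, 2382: 4 days.
Total: 11 + 31 + 4 = 46 days.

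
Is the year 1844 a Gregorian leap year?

Yes

1844 is a leap year.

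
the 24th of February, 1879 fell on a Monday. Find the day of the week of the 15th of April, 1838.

Sunday

Count forward from the earlier date (April 15, 1838) to the later (February 24, 1879):
Day-of-year of April 15, 1838: 105.
Day-of-year of February 24, 1879: 55.
1838 has 365 days, so 365 − 105 = 260 days remain in 1838.
Full years 1839–1878: 30 common + 10 leap = 30×365 + 10×366 = 14610 days.
Total: 260 + 14610 + 55 = 14925 days.
14925 mod 7 = 1, so 1 day before Monday is Sunday.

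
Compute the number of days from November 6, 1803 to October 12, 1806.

November 6, 1803 → November 6, 1804: 366 days (1804 is a leap year).
November 6, 1804 → November 6, 1805: 365 days.
November 1805: 30 − 6 = 24 days remain.
Then 10 full months totalling 304 days.
October 1–12, 1806: 12 days.
Residual: 340 days.
Total: 1071 days.

1071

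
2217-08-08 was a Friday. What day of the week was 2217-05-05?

Monday

Count forward from the earlier date (May 5, 2217) to the later (August 8, 2217):
May 2217: 31 − 5 = 26 days remain.
Then June (30), July (31): 30 + 31 = 61 days.
August 1–8, 2217: 8 days.
Total: 26 + 61 + 8 = 95 days.
95 mod 7 = 4, so 4 days before Friday is Monday.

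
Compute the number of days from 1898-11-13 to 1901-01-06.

Day-of-year of November 13, 1898: 317.
Day-of-year of January 6, 1901: 6.
1898 has 365 days, so 365 − 317 = 48 days remain in 1898.
Full years: 1899: 365; 1900: 365. Sum = 730.
Total: 48 + 730 + 6 = 784 days.

784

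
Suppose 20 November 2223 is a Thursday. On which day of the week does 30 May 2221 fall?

Count forward from the earlier date (May 30, 2221) to the later (November 20, 2223):
Day-of-year of May 30, 2221: 150.
Day-of-year of November 20, 2223: 324.
2221 has 365 days, so 365 − 150 = 215 days remain in 2221.
Full years: 2222: 365. Sum = 365.
Total: 215 + 365 + 324 = 904 days.
904 mod 7 = 1, so 1 day before Thursday is Wednesday.

Wednesday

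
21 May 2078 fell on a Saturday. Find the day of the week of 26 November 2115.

Tuesday

From May 21, 2078 to May 21, 2115: 37 years, of which 8 contain a Feb 29 — 29×365 + 8×366 = 13513 days.
(2100 is not a leap year (divisible by 100 but not 400).)
May 2115: 31 − 21 = 10 days remain.
Then June (30), July (31), August (31), September (30), October (31): 30 + 31 + 31 + 30 + 31 = 153 days.
November 1–26, 2115: 26 days.
Residual: 189 days.
Total: 13702 days.
13702 mod 7 = 3, so 3 days after Saturday is Tuesday.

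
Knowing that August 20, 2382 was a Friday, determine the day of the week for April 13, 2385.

Saturday

August 20, 2382 → August 20, 2383: 365 days.
August 20, 2383 → August 20, 2384: 366 days (2384 is a leap year).
August 2384: 31 − 20 = 11 days remain.
Then September (30), October (31), November (30), December (31), January (31), February 2385 (28), March (31): 30 + 31 + 30 + 31 + 31 + 28 + 31 = 212 days.
April 1–13, 2385: 13 days.
Residual: 236 days.
Total: 967 days.
967 mod 7 = 1, so 1 day after Friday is Saturday.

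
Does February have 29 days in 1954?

No

1954 is not a leap year.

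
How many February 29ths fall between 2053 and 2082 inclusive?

7

Years divisible by 4 in [2053, 2082]: 2056, 2060, 2064, 2068, 2072, 2076, 2080.
No century exceptions apply. Count: 7.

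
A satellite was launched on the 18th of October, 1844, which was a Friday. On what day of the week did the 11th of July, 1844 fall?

Count forward from the earlier date (July 11, 1844) to the later (October 18, 1844):
July 1844: 31 − 11 = 20 days remain.
Then August (31), September (30): 31 + 30 = 61 days.
October 1–18, 1844: 18 days.
Total: 20 + 61 + 18 = 99 days.
99 mod 7 = 1, so 1 day before Friday is Thursday.

Thursday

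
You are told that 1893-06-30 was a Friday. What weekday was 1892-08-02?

Tuesday

Count forward from the earlier date (August 2, 1892) to the later (June 30, 1893):
August 1892: 31 − 2 = 29 days remain.
Then 9 full months totalling 273 days.
June 1–30, 1893: 30 days.
Residual: 332 days.
Total: 332 days.
332 mod 7 = 3, so 3 days before Friday is Tuesday.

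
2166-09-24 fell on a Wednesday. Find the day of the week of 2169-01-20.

Day-of-year of September 24, 2166: 267.
Day-of-year of January 20, 2169: 20.
2166 has 365 days, so 365 − 267 = 98 days remain in 2166.
Full years: 2167: 365; 2168: 366. Sum = 731.
Total: 98 + 731 + 20 = 849 days.
849 mod 7 = 2, so 2 days after Wednesday is Friday.

Friday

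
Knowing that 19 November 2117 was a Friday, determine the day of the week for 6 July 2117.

Count forward from the earlier date (July 6, 2117) to the later (November 19, 2117):
July 2117: 31 − 6 = 25 days remain.
Then August (31), September (30), October (31): 31 + 30 + 31 = 92 days.
November 1–19, 2117: 19 days.
Total: 25 + 92 + 19 = 136 days.
136 mod 7 = 3, so 3 days before Friday is Tuesday.

Tuesday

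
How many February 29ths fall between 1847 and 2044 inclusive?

Years divisible by 4: 1848, 1852, …, 2044 — 50 in all.
Of these, 1900 is divisible by 100 but not 400, so not leap.
2000 is divisible by 400, so still leap.
Leap years: 50 − 1 = 49.

49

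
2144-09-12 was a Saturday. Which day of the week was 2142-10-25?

Count forward from the earlier date (October 25, 2142) to the later (September 12, 2144):
October 25, 2142 → October 25, 2143: 365 days.
October 2143: 31 − 25 = 6 days remain.
Then 10 full months totalling 305 days.
September 1–12, 2144: 12 days.
Residual: 323 days.
Total: 688 days.
688 mod 7 = 2, so 2 days before Saturday is Thursday.

Thursday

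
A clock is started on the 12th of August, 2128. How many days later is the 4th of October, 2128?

August 2128: 31 − 12 = 19 days remain.
Then September (30): 30 days.
October 1–4, 2128: 4 days.
Total: 19 + 30 + 4 = 53 days.

53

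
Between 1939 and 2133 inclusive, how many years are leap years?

Years divisible by 4: 1940, 1944, …, 2132 — 49 in all.
Of these, 2100 is divisible by 100 but not 400, so not leap.
2000 is divisible by 400, so still leap.
Leap years: 49 − 1 = 48.

48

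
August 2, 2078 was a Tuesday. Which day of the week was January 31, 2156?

Day-of-year of August 2, 2078: 214.
Day-of-year of January 31, 2156: 31.
2078 has 365 days, so 365 − 214 = 151 days remain in 2078.
Full years 2079–2155: 59 common + 18 leap = 59×365 + 18×366 = 28123 days.
Total: 151 + 28123 + 31 = 28305 days.
28305 mod 7 = 4, so 4 days after Tuesday is Saturday.

Saturday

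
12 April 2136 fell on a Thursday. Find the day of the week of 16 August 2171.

Friday

Day-of-year of April 12, 2136: 103.
Day-of-year of August 16, 2171: 228.
2136 has 366 days, so 366 − 103 = 263 days remain in 2136.
Full years 2137–2170: 26 common + 8 leap = 26×365 + 8×366 = 12418 days.
Total: 263 + 12418 + 228 = 12909 days.
12909 mod 7 = 1, so 1 day after Thursday is Friday.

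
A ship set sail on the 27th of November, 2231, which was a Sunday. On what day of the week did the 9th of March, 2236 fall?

Day-of-year of November 27, 2231: 331.
Day-of-year of March 9, 2236: 69.
2231 has 365 days, so 365 − 331 = 34 days remain in 2231.
Full years: 2232: 366; 2233: 365; 2234: 365; 2235: 365. Sum = 1461.
Total: 34 + 1461 + 69 = 1564 days.
1564 mod 7 = 3, so 3 days after Sunday is Wednesday.

Wednesday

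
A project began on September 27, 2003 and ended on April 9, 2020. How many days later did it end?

6039

Day-of-year of September 27, 2003: 270.
Day-of-year of April 9, 2020: 100.
2003 has 365 days, so 365 − 270 = 95 days remain in 2003.
Full years 2004–2019: 12 common + 4 leap = 12×365 + 4×366 = 5844 days.
Total: 95 + 5844 + 100 = 6039 days.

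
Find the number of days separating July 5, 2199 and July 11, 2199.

Within July 2199: 11 − 5 = 6 days.

6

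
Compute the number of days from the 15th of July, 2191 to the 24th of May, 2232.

Day-of-year of July 15, 2191: 196.
Day-of-year of May 24, 2232: 145.
2191 has 365 days, so 365 − 196 = 169 days remain in 2191.
Full years 2192–2231: 31 common + 9 leap = 31×365 + 9×366 = 14609 days.
Total: 169 + 14609 + 145 = 14923 days.

14923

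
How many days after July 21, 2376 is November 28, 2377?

495

July 21, 2376 → July 21, 2377: 365 days.
July 2377: 31 − 21 = 10 days remain.
Then August (31), September (30), October (31): 31 + 30 + 31 = 92 days.
November 1–28, 2377: 28 days.
Residual: 130 days.
Total: 495 days.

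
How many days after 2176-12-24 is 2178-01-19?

December 2176: 31 − 24 = 7 days remain.
Then 12 full months totalling 365 days.
January 1–19, 2178: 19 days.
Total: 7 + 365 + 19 = 391 days.

391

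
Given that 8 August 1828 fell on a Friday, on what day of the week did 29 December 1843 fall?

Day-of-year of August 8, 1828: 221.
Day-of-year of December 29, 1843: 363.
1828 has 366 days, so 366 − 221 = 145 days remain in 1828.
Full years 1829–1842: 11 common + 3 leap = 11×365 + 3×366 = 5113 days.
Total: 145 + 5113 + 363 = 5621 days.
5621 is a multiple of 7, so 29 December 1843 falls on the same weekday: Friday.

Friday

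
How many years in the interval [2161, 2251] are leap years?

Years divisible by 4: 2164, 2168, …, 2248 — 22 in all.
Of these, 2200 is divisible by 100 but not 400, so not leap.
Leap years: 22 − 1 = 21.

21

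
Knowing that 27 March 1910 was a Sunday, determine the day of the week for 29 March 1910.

Tuesday

Within March 1910: 29 − 27 = 2 days.
2 mod 7 = 2, so 2 days after Sunday is Tuesday.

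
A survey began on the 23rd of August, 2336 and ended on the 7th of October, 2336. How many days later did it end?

45

August 2336: 31 − 23 = 8 days remain.
Then September (30): 30 days.
October 1–7, 2336: 7 days.
Total: 8 + 30 + 7 = 45 days.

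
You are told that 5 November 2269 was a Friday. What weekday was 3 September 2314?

From November 5, 2269 to November 5, 2313: 44 years, of which 10 contain a Feb 29 — 34×365 + 10×366 = 16070 days.
(2300 is not a leap year (divisible by 100 but not 400).)
November 2313: 30 − 5 = 25 days remain.
Then 9 full months totalling 274 days.
September 1–3, 2314: 3 days.
Residual: 302 days.
Total: 16372 days.
16372 mod 7 = 6, so 6 days after Friday is Thursday.

Thursday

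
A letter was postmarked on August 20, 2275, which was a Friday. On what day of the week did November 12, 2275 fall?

Friday

August 2275: 31 − 20 = 11 days remain.
Then September (30), October (31): 30 + 31 = 61 days.
November 1–12, 2275: 12 days.
Total: 11 + 61 + 12 = 84 days.
84 is a multiple of 7, so November 12, 2275 falls on the same weekday: Friday.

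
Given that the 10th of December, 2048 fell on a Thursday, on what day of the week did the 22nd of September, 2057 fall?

Saturday

From December 10, 2048 to December 10, 2056: 8 years, of which 2 contain a Feb 29 — 6×365 + 2×366 = 2922 days.
December 2056: 31 − 10 = 21 days remain.
Then January (31), February 2057 (28), March (31), April (30), May (31), June (30), July (31), August (31): 31 + 28 + 31 + 30 + 31 + 30 + 31 + 31 = 243 days.
September 1–22, 2057: 22 days.
Residual: 286 days.
Total: 3208 days.
3208 mod 7 = 2, so 2 days after Thursday is Saturday.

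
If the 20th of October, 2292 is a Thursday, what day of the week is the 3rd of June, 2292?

Friday

Count forward from the earlier date (June 3, 2292) to the later (October 20, 2292):
June 2292: 30 − 3 = 27 days remain.
Then July (31), August (31), September (30): 31 + 31 + 30 = 92 days.
October 1–20, 2292: 20 days.
Total: 27 + 92 + 20 = 139 days.
139 mod 7 = 6, so 6 days before Thursday is Friday.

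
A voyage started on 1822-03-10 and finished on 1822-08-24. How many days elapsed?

167

March 1822: 31 − 10 = 21 days remain.
Then April (30), May (31), June (30), July (31): 30 + 31 + 30 + 31 = 122 days.
August 1–24, 1822: 24 days.
Total: 21 + 122 + 24 = 167 days.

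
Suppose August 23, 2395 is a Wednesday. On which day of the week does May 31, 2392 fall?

Sunday

Count forward from the earlier date (May 31, 2392) to the later (August 23, 2395):
Day-of-year of May 31, 2392: 152.
Day-of-year of August 23, 2395: 235.
2392 has 366 days, so 366 − 152 = 214 days remain in 2392.
Full years: 2393: 365; 2394: 365. Sum = 730.
Total: 214 + 730 + 235 = 1179 days.
1179 mod 7 = 3, so 3 days before Wednesday is Sunday.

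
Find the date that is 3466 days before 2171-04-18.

2161-10-21

Count 3466 days before April 18, 2171:
From October 21, 2161 to October 21, 2170: 9 years, of which 2 contain a Feb 29 — 7×365 + 2×366 = 3287 days.
October 2170: 31 − 21 = 10 days remain.
Then November (30), December (31), January (31), February 2171 (28), March (31): 30 + 31 + 31 + 28 + 31 = 151 days.
April 1–18, 2171: 18 days.
Residual: 179 days.
Total: 3466 days.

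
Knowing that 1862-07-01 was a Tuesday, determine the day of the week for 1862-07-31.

Thursday

Within July 1862: 31 − 1 = 30 days.
30 mod 7 = 2, so 2 days after Tuesday is Thursday.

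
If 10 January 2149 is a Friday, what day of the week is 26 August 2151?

Thursday

January 10, 2149 → January 10, 2150: 365 days.
January 10, 2150 → January 10, 2151: 365 days.
January 2151: 31 − 10 = 21 days remain.
Then February 2151 (28), March (31), April (30), May (31), June (30), July (31): 28 + 31 + 30 + 31 + 30 + 31 = 181 days.
August 1–26, 2151: 26 days.
Residual: 228 days.
Total: 958 days.
958 mod 7 = 6, so 6 days after Friday is Thursday.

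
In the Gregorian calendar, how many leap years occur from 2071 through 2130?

Years divisible by 4: 2072, 2076, …, 2128 — 15 in all.
Of these, 2100 is divisible by 100 but not 400, so not leap.
Leap years: 15 − 1 = 14.

14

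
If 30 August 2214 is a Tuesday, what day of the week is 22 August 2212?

Saturday

Count forward from the earlier date (August 22, 2212) to the later (August 30, 2214):
Day-of-year of August 22, 2212: 235.
Day-of-year of August 30, 2214: 242.
2212 has 366 days, so 366 − 235 = 131 days remain in 2212.
Full years: 2213: 365. Sum = 365.
Total: 131 + 365 + 242 = 738 days.
738 mod 7 = 3, so 3 days before Tuesday is Saturday.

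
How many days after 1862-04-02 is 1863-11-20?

597

April 1862: 30 − 2 = 28 days remain.
Then 18 full months totalling 549 days.
November 1–20, 1863: 20 days.
Total: 28 + 549 + 20 = 597 days.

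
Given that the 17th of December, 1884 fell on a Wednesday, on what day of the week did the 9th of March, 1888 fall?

Day-of-year of December 17, 1884: 352.
Day-of-year of March 9, 1888: 69.
1884 has 366 days, so 366 − 352 = 14 days remain in 1884.
Full years: 1885: 365; 1886: 365; 1887: 365. Sum = 1095.
Total: 14 + 1095 + 69 = 1178 days.
1178 mod 7 = 2, so 2 days after Wednesday is Friday.

Friday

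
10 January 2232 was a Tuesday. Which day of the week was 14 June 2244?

From January 10, 2232 to January 10, 2244: 12 years, of which 3 contain a Feb 29 — 9×365 + 3×366 = 4383 days.
January 2244: 31 − 10 = 21 days remain.
Then February 2244 (29), March (31), April (30), May (31): 29 + 31 + 30 + 31 = 121 days.
June 1–14, 2244: 14 days.
Residual: 156 days.
Total: 4539 days.
4539 mod 7 = 3, so 3 days after Tuesday is Friday.

Friday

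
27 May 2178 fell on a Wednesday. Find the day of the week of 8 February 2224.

From May 27, 2178 to May 27, 2223: 45 years, of which 10 contain a Feb 29 — 35×365 + 10×366 = 16435 days.
(2200 is not a leap year (divisible by 100 but not 400).)
May 2223: 31 − 27 = 4 days remain.
Then June (30), July (31), August (31), September (30), October (31), November (30), December (31), January (31): 30 + 31 + 31 + 30 + 31 + 30 + 31 + 31 = 245 days.
February 1–8, 2224: 8 days (2224 is a leap year).
Residual: 257 days.
Total: 16692 days.
16692 mod 7 = 4, so 4 days after Wednesday is Sunday.

Sunday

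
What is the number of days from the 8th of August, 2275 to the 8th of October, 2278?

August 8, 2275 → August 8, 2276: 366 days (2276 is a leap year).
August 8, 2276 → August 8, 2277: 365 days.
August 8, 2277 → August 8, 2278: 365 days.
August 2278: 31 − 8 = 23 days remain.
Then September (30): 30 days.
October 1–8, 2278: 8 days.
Residual: 61 days.
Total: 1157 days.

1157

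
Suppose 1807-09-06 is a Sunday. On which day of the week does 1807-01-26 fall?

Monday

Count forward from the earlier date (January 26, 1807) to the later (September 6, 1807):
January 1807: 31 − 26 = 5 days remain.
Then February 1807 (28), March (31), April (30), May (31), June (30), July (31), August (31): 28 + 31 + 30 + 31 + 30 + 31 + 31 = 212 days.
September 1–6, 1807: 6 days.
Total: 5 + 212 + 6 = 223 days.
223 mod 7 = 6, so 6 days before Sunday is Monday.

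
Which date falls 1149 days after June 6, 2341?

July 29, 2344

Count 1149 days after June 6, 2341:
Day-of-year of June 6, 2341: 157.
Day-of-year of July 29, 2344: 211.
2341 has 365 days, so 365 − 157 = 208 days remain in 2341.
Full years: 2342: 365; 2343: 365. Sum = 730.
Total: 208 + 730 + 211 = 1149 days.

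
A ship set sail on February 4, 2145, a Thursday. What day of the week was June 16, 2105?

Tuesday

Count forward from the earlier date (June 16, 2105) to the later (February 4, 2145):
Day-of-year of June 16, 2105: 167.
Day-of-year of February 4, 2145: 35.
2105 has 365 days, so 365 − 167 = 198 days remain in 2105.
Full years 2106–2144: 29 common + 10 leap = 29×365 + 10×366 = 14245 days.
Total: 198 + 14245 + 35 = 14478 days.
14478 mod 7 = 2, so 2 days before Thursday is Tuesday.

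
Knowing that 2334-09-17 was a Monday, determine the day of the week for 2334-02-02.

Count forward from the earlier date (February 2, 2334) to the later (September 17, 2334):
February 2334: 28 − 2 = 26 days remain (2334 is not a leap year, so February has 28 days).
Then March (31), April (30), May (31), June (30), July (31), August (31): 31 + 30 + 31 + 30 + 31 + 31 = 184 days.
September 1–17, 2334: 17 days.
Total: 26 + 184 + 17 = 227 days.
227 mod 7 = 3, so 3 days before Monday is Friday.

Friday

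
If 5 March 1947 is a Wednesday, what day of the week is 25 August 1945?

Count forward from the earlier date (August 25, 1945) to the later (March 5, 1947):
August 1945: 31 − 25 = 6 days remain.
Then 18 full months totalling 546 days.
March 1–5, 1947: 5 days.
Total: 6 + 546 + 5 = 557 days.
557 mod 7 = 4, so 4 days before Wednesday is Saturday.

Saturday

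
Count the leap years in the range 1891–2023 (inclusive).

Years divisible by 4: 1892, 1896, …, 2020 — 33 in all.
Of these, 1900 is divisible by 100 but not 400, so not leap.
2000 is divisible by 400, so still leap.
Leap years: 33 − 1 = 32.

32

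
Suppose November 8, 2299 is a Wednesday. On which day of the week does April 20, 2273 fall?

Count forward from the earlier date (April 20, 2273) to the later (November 8, 2299):
From April 20, 2273 to April 20, 2299: 26 years, of which 6 contain a Feb 29 — 20×365 + 6×366 = 9496 days.
April 2299: 30 − 20 = 10 days remain.
Then May (31), June (30), July (31), August (31), September (30), October (31): 31 + 30 + 31 + 31 + 30 + 31 = 184 days.
November 1–8, 2299: 8 days.
Residual: 202 days.
Total: 9698 days.
9698 mod 7 = 3, so 3 days before Wednesday is Sunday.

Sunday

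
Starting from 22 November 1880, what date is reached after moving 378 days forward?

5 December 1881

Count 378 days after November 22, 1880:
November 22, 1880 → November 22, 1881: 365 days.
November 1881: 30 − 22 = 8 days remain.
December 1–5, 1881: 5 days.
Residual: 13 days.
Total: 378 days.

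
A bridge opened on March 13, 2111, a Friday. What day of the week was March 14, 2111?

Within March 2111: 14 − 13 = 1 day.
1 mod 7 = 1, so 1 day after Friday is Saturday.

Saturday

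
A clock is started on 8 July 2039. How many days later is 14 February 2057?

From July 8, 2039 to July 8, 2056: 17 years, of which 5 contain a Feb 29 — 12×365 + 5×366 = 6210 days.
July 2056: 31 − 8 = 23 days remain.
Then August (31), September (30), October (31), November (30), December (31), January (31): 31 + 30 + 31 + 30 + 31 + 31 = 184 days.
February 1–14, 2057: 14 days (2057 is not a leap year).
Residual: 221 days.
Total: 6431 days.

6431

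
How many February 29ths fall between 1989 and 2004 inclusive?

Years divisible by 4 in [1989, 2004]: 1992, 1996, 2000, 2004.
2000 is divisible by 400, so still leap.
No century exceptions apply. Count: 4.

4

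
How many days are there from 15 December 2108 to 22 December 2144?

Day-of-year of December 15, 2108: 350.
Day-of-year of December 22, 2144: 357.
2108 has 366 days, so 366 − 350 = 16 days remain in 2108.
Full years 2109–2143: 27 common + 8 leap = 27×365 + 8×366 = 12783 days.
Total: 16 + 12783 + 357 = 13156 days.

13156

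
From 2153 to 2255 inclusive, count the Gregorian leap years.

24

Years divisible by 4: 2156, 2160, …, 2252 — 25 in all.
Of these, 2200 is divisible by 100 but not 400, so not leap.
Leap years: 25 − 1 = 24.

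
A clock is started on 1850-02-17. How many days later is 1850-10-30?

February 1850: 28 − 17 = 11 days remain (1850 is not a leap year, so February has 28 days).
Then March (31), April (30), May (31), June (30), July (31), August (31), September (30): 31 + 30 + 31 + 30 + 31 + 31 + 30 = 214 days.
October 1–30, 1850: 30 days.
Total: 11 + 214 + 30 = 255 days.

255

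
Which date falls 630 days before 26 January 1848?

6 May 1846

Count 630 days before January 26, 1848:
May 1846: 31 − 6 = 25 days remain.
Then 19 full months totalling 579 days.
January 1–26, 1848: 26 days.
Total: 25 + 579 + 26 = 630 days.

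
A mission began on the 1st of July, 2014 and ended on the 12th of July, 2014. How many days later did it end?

11

Within July 2014: 12 − 1 = 11 days.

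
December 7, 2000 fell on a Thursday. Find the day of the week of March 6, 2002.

December 2000: 31 − 7 = 24 days remain.
Then 14 full months totalling 424 days.
March 1–6, 2002: 6 days.
Total: 24 + 424 + 6 = 454 days.
454 mod 7 = 6, so 6 days after Thursday is Wednesday.

Wednesday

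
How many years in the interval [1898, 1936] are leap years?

9

Years divisible by 4 in [1898, 1936]: 1900, 1904, 1908, 1912, 1916, 1920, 1924, 1928, 1932, 1936.
Of these, 1900 is divisible by 100 but not 400, so not leap.
Leap years: 10 − 1 = 9.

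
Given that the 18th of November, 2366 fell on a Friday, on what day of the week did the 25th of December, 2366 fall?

November 2366: 30 − 18 = 12 days remain.
December 1–25, 2366: 25 days.
Total: 12 + 25 = 37 days.
37 mod 7 = 2, so 2 days after Friday is Sunday.

Sunday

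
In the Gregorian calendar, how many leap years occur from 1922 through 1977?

Years divisible by 4: 1924, 1928, …, 1976 — 14 in all.
No century exceptions apply. Count: 14.

14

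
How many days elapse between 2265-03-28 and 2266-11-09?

March 2265: 31 − 28 = 3 days remain.
Then 19 full months totalling 579 days.
November 1–9, 2266: 9 days.
Total: 3 + 579 + 9 = 591 days.

591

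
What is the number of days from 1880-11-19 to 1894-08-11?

5013

From November 19, 1880 to November 19, 1893: 13 years, of which 3 contain a Feb 29 — 10×365 + 3×366 = 4748 days.
November 1893: 30 − 19 = 11 days remain.
Then December (31), January (31), February 1894 (28), March (31), April (30), May (31), June (30), July (31): 31 + 31 + 28 + 31 + 30 + 31 + 30 + 31 = 243 days.
August 1–11, 1894: 11 days.
Residual: 265 days.
Total: 5013 days.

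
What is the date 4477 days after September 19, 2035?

December 22, 2047

Count 4477 days after September 19, 2035:
Day-of-year of September 19, 2035: 262.
Day-of-year of December 22, 2047: 356.
2035 has 365 days, so 365 − 262 = 103 days remain in 2035.
Full years 2036–2046: 8 common + 3 leap = 8×365 + 3×366 = 4018 days.
Total: 103 + 4018 + 356 = 4477 days.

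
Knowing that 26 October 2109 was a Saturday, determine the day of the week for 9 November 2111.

October 2109: 31 − 26 = 5 days remain.
Then 24 full months totalling 730 days.
November 1–9, 2111: 9 days.
Total: 5 + 730 + 9 = 744 days.
744 mod 7 = 2, so 2 days after Saturday is Monday.

Monday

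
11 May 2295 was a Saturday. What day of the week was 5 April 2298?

May 11, 2295 → May 11, 2296: 366 days (2296 is a leap year).
May 11, 2296 → May 11, 2297: 365 days.
May 2297: 31 − 11 = 20 days remain.
Then 10 full months totalling 304 days.
April 1–5, 2298: 5 days.
Residual: 329 days.
Total: 1060 days.
1060 mod 7 = 3, so 3 days after Saturday is Tuesday.

Tuesday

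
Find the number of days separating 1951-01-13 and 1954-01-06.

1089

Day-of-year of January 13, 1951: 13.
Day-of-year of January 6, 1954: 6.
1951 has 365 days, so 365 − 13 = 352 days remain in 1951.
Full years: 1952: 366; 1953: 365. Sum = 731.
Total: 352 + 731 + 6 = 1089 days.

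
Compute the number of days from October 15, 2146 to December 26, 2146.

October 2146: 31 − 15 = 16 days remain.
Then November (30): 30 days.
December 1–26, 2146: 26 days.
Total: 16 + 30 + 26 = 72 days.

72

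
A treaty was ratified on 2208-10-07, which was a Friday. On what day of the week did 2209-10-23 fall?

Monday

Day-of-year of October 7, 2208: 281.
Day-of-year of October 23, 2209: 296.
2208 has 366 days, so 366 − 281 = 85 days remain in 2208.
Total: 85 + 296 = 381 days.
381 mod 7 = 3, so 3 days after Friday is Monday.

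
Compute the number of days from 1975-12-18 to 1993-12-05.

Day-of-year of December 18, 1975: 352.
Day-of-year of December 5, 1993: 339.
1975 has 365 days, so 365 − 352 = 13 days remain in 1975.
Full years 1976–1992: 12 common + 5 leap = 12×365 + 5×366 = 6210 days.
Total: 13 + 6210 + 339 = 6562 days.

6562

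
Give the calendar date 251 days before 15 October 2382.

6 February 2382

Count 251 days before October 15, 2382:
February 2382: 28 − 6 = 22 days remain (2382 is not a leap year, so February has 28 days).
Then March (31), April (30), May (31), June (30), July (31), August (31), September (30): 31 + 30 + 31 + 30 + 31 + 31 + 30 = 214 days.
October 1–15, 2382: 15 days.
Total: 22 + 214 + 15 = 251 days.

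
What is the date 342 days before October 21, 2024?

November 14, 2023

Count 342 days before October 21, 2024:
November 2023: 30 − 14 = 16 days remain.
Then 10 full months totalling 305 days.
October 1–21, 2024: 21 days.
Total: 16 + 305 + 21 = 342 days.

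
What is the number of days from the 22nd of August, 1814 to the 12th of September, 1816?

752

August 22, 1814 → August 22, 1815: 365 days.
August 22, 1815 → August 22, 1816: 366 days (1816 is a leap year).
August 1816: 31 − 22 = 9 days remain.
September 1–12, 1816: 12 days.
Residual: 21 days.
Total: 752 days.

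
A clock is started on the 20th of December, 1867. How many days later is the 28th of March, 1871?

1194

December 20, 1867 → December 20, 1868: 366 days (1868 is a leap year).
December 20, 1868 → December 20, 1869: 365 days.
December 20, 1869 → December 20, 1870: 365 days.
December 1870: 31 − 20 = 11 days remain.
Then January (31), February 1871 (28): 31 + 28 = 59 days.
March 1–28, 1871: 28 days.
Residual: 98 days.
Total: 1194 days.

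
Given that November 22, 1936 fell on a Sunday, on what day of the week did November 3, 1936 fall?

Tuesday

Count forward from the earlier date (November 3, 1936) to the later (November 22, 1936):
Within November 1936: 22 − 3 = 19 days.
19 mod 7 = 5, so 5 days before Sunday is Tuesday.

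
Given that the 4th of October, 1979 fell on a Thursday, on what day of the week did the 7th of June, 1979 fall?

Count forward from the earlier date (June 7, 1979) to the later (October 4, 1979):
June 1979: 30 − 7 = 23 days remain.
Then July (31), August (31), September (30): 31 + 31 + 30 = 92 days.
October 1–4, 1979: 4 days.
Total: 23 + 92 + 4 = 119 days.
119 is a multiple of 7, so the 7th of June, 1979 falls on the same weekday: Thursday.

Thursday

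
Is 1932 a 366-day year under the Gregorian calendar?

Yes

1932 is a leap year.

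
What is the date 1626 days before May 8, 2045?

November 24, 2040

Count 1626 days before May 8, 2045:
November 24, 2040 → November 24, 2041: 365 days.
November 24, 2041 → November 24, 2042: 365 days.
November 24, 2042 → November 24, 2043: 365 days.
November 24, 2043 → November 24, 2044: 366 days (2044 is a leap year).
November 2044: 30 − 24 = 6 days remain.
Then December (31), January (31), February 2045 (28), March (31), April (30): 31 + 31 + 28 + 31 + 30 = 151 days.
May 1–8, 2045: 8 days.
Residual: 165 days.
Total: 1626 days.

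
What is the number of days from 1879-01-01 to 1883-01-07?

1467

Day-of-year of January 1, 1879: 1.
Day-of-year of January 7, 1883: 7.
1879 has 365 days, so 365 − 1 = 364 days remain in 1879.
Full years: 1880: 366; 1881: 365; 1882: 365. Sum = 1096.
Total: 364 + 1096 + 7 = 1467 days.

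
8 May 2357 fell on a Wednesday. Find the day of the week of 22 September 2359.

Tuesday

May 8, 2357 → May 8, 2358: 365 days.
May 8, 2358 → May 8, 2359: 365 days.
May 2359: 31 − 8 = 23 days remain.
Then June (30), July (31), August (31): 30 + 31 + 31 = 92 days.
September 1–22, 2359: 22 days.
Residual: 137 days.
Total: 867 days.
867 mod 7 = 6, so 6 days after Wednesday is Tuesday.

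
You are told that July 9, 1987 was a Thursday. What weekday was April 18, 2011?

Day-of-year of July 9, 1987: 190.
Day-of-year of April 18, 2011: 108.
1987 has 365 days, so 365 − 190 = 175 days remain in 1987.
Full years 1988–2010: 17 common + 6 leap = 17×365 + 6×366 = 8401 days.
Total: 175 + 8401 + 108 = 8684 days.
8684 mod 7 = 4, so 4 days after Thursday is Monday.

Monday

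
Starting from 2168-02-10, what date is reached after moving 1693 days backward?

2163-06-23

Count 1693 days before February 10, 2168:
June 23, 2163 → June 23, 2164: 366 days (2164 is a leap year).
June 23, 2164 → June 23, 2165: 365 days.
June 23, 2165 → June 23, 2166: 365 days.
June 23, 2166 → June 23, 2167: 365 days.
June 2167: 30 − 23 = 7 days remain.
Then July (31), August (31), September (30), October (31), November (30), December (31), January (31): 31 + 31 + 30 + 31 + 30 + 31 + 31 = 215 days.
February 1–10, 2168: 10 days (2168 is a leap year).
Residual: 232 days.
Total: 1693 days.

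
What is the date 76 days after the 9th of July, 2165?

the 23rd of September, 2165

Count 76 days after July 9, 2165:
July 2165: 31 − 9 = 22 days remain.
Then August (31): 31 days.
September 1–23, 2165: 23 days.
Total: 22 + 31 + 23 = 76 days.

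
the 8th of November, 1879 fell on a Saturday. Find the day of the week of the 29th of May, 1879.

Count forward from the earlier date (May 29, 1879) to the later (November 8, 1879):
May 1879: 31 − 29 = 2 days remain.
Then June (30), July (31), August (31), September (30), October (31): 30 + 31 + 31 + 30 + 31 = 153 days.
November 1–8, 1879: 8 days.
Total: 2 + 153 + 8 = 163 days.
163 mod 7 = 2, so 2 days before Saturday is Thursday.

Thursday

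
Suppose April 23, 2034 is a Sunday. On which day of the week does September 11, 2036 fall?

April 23, 2034 → April 23, 2035: 365 days.
April 23, 2035 → April 23, 2036: 366 days (2036 is a leap year).
April 2036: 30 − 23 = 7 days remain.
Then May (31), June (30), July (31), August (31): 31 + 30 + 31 + 31 = 123 days.
September 1–11, 2036: 11 days.
Residual: 141 days.
Total: 872 days.
872 mod 7 = 4, so 4 days after Sunday is Thursday.

Thursday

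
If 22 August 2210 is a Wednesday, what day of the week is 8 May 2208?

Sunday

Count forward from the earlier date (May 8, 2208) to the later (August 22, 2210):
May 8, 2208 → May 8, 2209: 365 days.
May 8, 2209 → May 8, 2210: 365 days.
May 2210: 31 − 8 = 23 days remain.
Then June (30), July (31): 30 + 31 = 61 days.
August 1–22, 2210: 22 days.
Residual: 106 days.
Total: 836 days.
836 mod 7 = 3, so 3 days before Wednesday is Sunday.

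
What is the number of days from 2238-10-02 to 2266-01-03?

From October 2, 2238 to October 2, 2265: 27 years, of which 7 contain a Feb 29 — 20×365 + 7×366 = 9862 days.
October 2265: 31 − 2 = 29 days remain.
Then November (30), December (31): 30 + 31 = 61 days.
January 1–3, 2266: 3 days.
Residual: 93 days.
Total: 9955 days.

9955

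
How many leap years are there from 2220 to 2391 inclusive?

Years divisible by 4: 2220, 2224, …, 2388 — 43 in all.
Of these, 2300 is divisible by 100 but not 400, so not leap.
Leap years: 43 − 1 = 42.

42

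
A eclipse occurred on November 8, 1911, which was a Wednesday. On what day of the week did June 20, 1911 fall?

Tuesday

Count forward from the earlier date (June 20, 1911) to the later (November 8, 1911):
June 1911: 30 − 20 = 10 days remain.
Then July (31), August (31), September (30), October (31): 31 + 31 + 30 + 31 = 123 days.
November 1–8, 1911: 8 days.
Total: 10 + 123 + 8 = 141 days.
141 mod 7 = 1, so 1 day before Wednesday is Tuesday.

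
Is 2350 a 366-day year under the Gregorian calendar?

2350 is not a leap year.

No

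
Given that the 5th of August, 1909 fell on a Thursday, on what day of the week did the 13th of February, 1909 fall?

Saturday

Count forward from the earlier date (February 13, 1909) to the later (August 5, 1909):
February 1909: 28 − 13 = 15 days remain (1909 is not a leap year, so February has 28 days).
Then March (31), April (30), May (31), June (30), July (31): 31 + 30 + 31 + 30 + 31 = 153 days.
August 1–5, 1909: 5 days.
Total: 15 + 153 + 5 = 173 days.
173 mod 7 = 5, so 5 days before Thursday is Saturday.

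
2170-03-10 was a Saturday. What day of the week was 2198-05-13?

Sunday

Day-of-year of March 10, 2170: 69.
Day-of-year of May 13, 2198: 133.
2170 has 365 days, so 365 − 69 = 296 days remain in 2170.
Full years 2171–2197: 20 common + 7 leap = 20×365 + 7×366 = 9862 days.
Total: 296 + 9862 + 133 = 10291 days.
10291 mod 7 = 1, so 1 day after Saturday is Sunday.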